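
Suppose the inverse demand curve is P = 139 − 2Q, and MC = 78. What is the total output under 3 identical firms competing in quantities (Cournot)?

Q = 22.875

Cournot with 3 identical firms: the symmetric best-response condition is 139 − 8q = 78. Each firm produces q = 7.625, total output Q = 22.875, price P = 93.25.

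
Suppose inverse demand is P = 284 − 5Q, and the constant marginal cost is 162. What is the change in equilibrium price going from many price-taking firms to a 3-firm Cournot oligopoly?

Under competition P = MC = 162, so Q = (284 − 162)/5 = 24.4.
Cournot with 3 identical firms: the symmetric best-response condition is 284 − 20q = 162. Each firm produces q = 6.1, total output Q = 18.3, price P = 192.5.
Change in equilibrium price: 192.5 − 162 = 30.5.

P rises by 30.5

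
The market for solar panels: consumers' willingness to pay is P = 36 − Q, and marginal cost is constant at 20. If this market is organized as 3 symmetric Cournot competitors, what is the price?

P = 24

With 3 symmetric Cournot firms, each firm's FOC gives 36 − 4q = 20, so q = 4, Q = 3·4 = 12, and P = 24.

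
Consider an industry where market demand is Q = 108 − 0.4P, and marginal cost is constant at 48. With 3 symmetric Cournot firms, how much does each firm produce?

q_i = 22.2

Inverting demand: P = 270 − 2.5Q.
With 3 symmetric Cournot firms, each firm's FOC gives 270 − 10q = 48, so q = 22.2, Q = 3·22.2 = 66.6, and P = 103.5.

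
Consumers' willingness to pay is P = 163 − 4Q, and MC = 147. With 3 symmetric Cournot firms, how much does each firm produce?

q_i = 1

With 3 symmetric Cournot firms, each firm's FOC gives 163 − 16q = 147, so q = 1, Q = 3·1 = 3, and P = 151.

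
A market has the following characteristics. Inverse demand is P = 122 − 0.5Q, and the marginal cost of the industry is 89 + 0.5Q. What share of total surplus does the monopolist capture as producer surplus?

PS/TS = 0.75

Monopoly sets MR = MC: 122 − Q = 89 + 0.5Q ⇒ Q = 22, P = 122 − 0.5·22 = 111.
CS = ½·(122 − 111)·22 = 121.
PS = P·Q − VC(Q) = 111·22 − (89·22 + ½·0.5·22²) = 363.
Share captured = PS/TS = 363/484 = 0.75.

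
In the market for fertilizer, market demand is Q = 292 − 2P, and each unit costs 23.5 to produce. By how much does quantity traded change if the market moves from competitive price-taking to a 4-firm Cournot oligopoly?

Quantity traded falls by 49

Inverting demand: P = 146 − 0.5Q.
Competitive firms price at marginal cost: P = 23.5, giving Q = 245.
With 4 symmetric Cournot firms, each firm's FOC gives 146 − 2.5q = 23.5, so q = 49, Q = 4·49 = 196, and P = 48.
Change in quantity traded: 196 − 245 = −49.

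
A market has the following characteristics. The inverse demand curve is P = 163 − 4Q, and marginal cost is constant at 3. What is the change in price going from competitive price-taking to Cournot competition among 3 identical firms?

Under competition P = MC = 3, so Q = (163 − 3)/4 = 40.
With 3 symmetric Cournot firms, each firm's FOC gives 163 − 16q = 3, so q = 10, Q = 3·10 = 30, and P = 43.
Change in price: 43 − 3 = 40.

Price rises by 40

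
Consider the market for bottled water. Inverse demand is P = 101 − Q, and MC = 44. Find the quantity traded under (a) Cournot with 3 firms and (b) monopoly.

Cournot: Q = 42.75; Monopoly: Q = 28.5

With 3 symmetric Cournot firms, each firm's FOC gives 101 − 4q = 44, so q = 14.25, Q = 3·14.25 = 42.75, and P = 58.25.
The monopolist equates marginal revenue to marginal cost: 101 − 2Q = 44, so Q = 28.5. From demand, P = 72.5.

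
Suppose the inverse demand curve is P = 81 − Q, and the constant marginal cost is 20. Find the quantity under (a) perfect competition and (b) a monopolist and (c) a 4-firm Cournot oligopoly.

Competitive firms price at marginal cost: P = 20, giving Q = 61.
Monopoly sets MR = MC: 81 − 2Q = 20 ⇒ Q = 30.5, P = 81 − 30.5 = 50.5.
Cournot with 4 identical firms: the symmetric best-response condition is 81 − 5q = 20. Each firm produces q = 12.2, total output Q = 48.8, price P = 32.2.

Competition: Q = 61; Monopoly: Q = 30.5; Cournot: Q = 48.8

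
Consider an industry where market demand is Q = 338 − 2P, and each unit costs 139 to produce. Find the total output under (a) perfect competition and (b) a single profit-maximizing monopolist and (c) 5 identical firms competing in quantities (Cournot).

Competition: Q = 60; Monopoly: Q = 30; Cournot: Q = 50

Inverting demand: P = 169 − 0.5Q.
Under competition P = MC = 139, so Q = (169 − 139)/0.5 = 60.
The monopolist equates marginal revenue to marginal cost: 169 − Q = 139, so Q = 30. From demand, P = 154.
With 5 symmetric Cournot firms, each firm's FOC gives 169 − 3q = 139, so q = 10, Q = 5·10 = 50, and P = 144.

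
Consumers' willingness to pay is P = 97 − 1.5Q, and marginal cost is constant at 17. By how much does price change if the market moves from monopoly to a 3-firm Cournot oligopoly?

P falls by 20

Monopoly sets MR = MC: 97 − 3Q = 17 ⇒ Q = 80/3, P = 97 − 1.5·80/3 = 57.
With 3 symmetric Cournot firms, each firm's FOC gives 97 − 6q = 17, so q = 40/3, Q = 3·40/3 = 40, and P = 37.
Change in price: 37 − 57 = −20.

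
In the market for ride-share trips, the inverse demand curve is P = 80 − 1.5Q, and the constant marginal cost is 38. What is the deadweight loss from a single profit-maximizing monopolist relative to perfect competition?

DWL = 147

Competitive firms price at marginal cost: P = 38, giving Q = 28.
Monopoly sets MR = MC: 80 − 3Q = 38 ⇒ Q = 14, P = 80 − 1.5·14 = 59.
DWL is the triangle between Q = 14 and Q = 28: ½·(28 − 14)·(59 − 38) = 147.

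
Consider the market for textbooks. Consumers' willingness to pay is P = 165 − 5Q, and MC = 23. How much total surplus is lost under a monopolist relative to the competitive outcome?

Competitive firms price at marginal cost: P = 23, giving Q = 28.4.
Monopoly sets MR = MC: 165 − 10Q = 23 ⇒ Q = 14.2, P = 165 − 5·14.2 = 94.
DWL is the triangle between Q = 14.2 and Q = 28.4: ½·(28.4 − 14.2)·(94 − 23) = 504.1.

DWL = 504.1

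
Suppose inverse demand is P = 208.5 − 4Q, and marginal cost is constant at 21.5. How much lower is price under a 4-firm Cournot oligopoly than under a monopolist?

Monopoly sets MR = MC: 208.5 − 8Q = 21.5 ⇒ Q = 23.375, P = 208.5 − 4·23.375 = 115.
In a 4-firm Cournot equilibrium, symmetry and the first-order condition give q = (208.5 − 21.5)/(20) = 9.35. So Q = 37.4 and P = 58.9.
Change in price: 58.9 − 115 = −56.1.

Price falls by 56.1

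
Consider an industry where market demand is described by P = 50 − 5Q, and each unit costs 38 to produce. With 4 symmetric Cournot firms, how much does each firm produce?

In a 4-firm Cournot equilibrium, symmetry and the first-order condition give q = (50 − 38)/(25) = 0.48. So Q = 1.92 and P = 40.4.

q_i = 0.48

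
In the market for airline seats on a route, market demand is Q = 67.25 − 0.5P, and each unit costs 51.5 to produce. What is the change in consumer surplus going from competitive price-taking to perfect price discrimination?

CS falls by 1722.25

Inverting demand: P = 134.5 − 2Q.
Under competition P = MC = 51.5, so Q = (134.5 − 51.5)/2 = 41.5.
CS = ½·(134.5 − 51.5)·41.5 = 1722.25.
With perfect price discrimination, output is the efficient level Q = 41.5 (where demand meets MC), but every buyer pays their willingness to pay: CS = 0 and PS = total surplus.
CS = 0.
Change in consumer surplus: 0 − 1722.25 = −1722.25.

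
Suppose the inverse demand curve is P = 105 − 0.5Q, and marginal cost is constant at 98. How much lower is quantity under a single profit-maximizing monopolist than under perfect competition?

Competitive firms price at marginal cost: P = 98, giving Q = 14.
Monopoly sets MR = MC: 105 − Q = 98 ⇒ Q = 7, P = 105 − 0.5·7 = 101.5.
Change in quantity: 7 − 14 = −7.

Quantity falls by 7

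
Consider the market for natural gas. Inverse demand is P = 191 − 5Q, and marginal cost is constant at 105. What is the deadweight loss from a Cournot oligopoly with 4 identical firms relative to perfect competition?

DWL = 29.584

Competitive firms price at marginal cost: P = 105, giving Q = 17.2.
Cournot with 4 identical firms: the symmetric best-response condition is 191 − 25q = 105. Each firm produces q = 3.44, total output Q = 13.76, price P = 122.2.
DWL is the triangle between Q = 13.76 and Q = 17.2: ½·(17.2 − 13.76)·(122.2 − 105) = 29.584.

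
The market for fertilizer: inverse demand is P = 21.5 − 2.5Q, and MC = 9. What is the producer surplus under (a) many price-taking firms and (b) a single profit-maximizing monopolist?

Competition: PS = 0; Monopoly: PS = 15.625

Competitive firms price at marginal cost: P = 9, giving Q = 5.
PS = (9 − 9)·5 = 0.
The monopolist equates marginal revenue to marginal cost: 21.5 − 5Q = 9, so Q = 2.5. From demand, P = 15.25.
PS = (15.25 − 9)·2.5 = 15.625.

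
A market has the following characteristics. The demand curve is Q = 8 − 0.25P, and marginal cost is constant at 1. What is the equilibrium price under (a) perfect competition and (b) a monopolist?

Inverting demand: P = 32 − 4Q.
Competitive firms price at marginal cost: P = 1, giving Q = 7.75.
Monopoly sets MR = MC: 32 − 8Q = 1 ⇒ Q = 3.875, P = 32 − 4·3.875 = 16.5.

Competition: P = 1; Monopoly: P = 16.5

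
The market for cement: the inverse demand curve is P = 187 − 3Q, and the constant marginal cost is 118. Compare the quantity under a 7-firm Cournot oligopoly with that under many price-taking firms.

Cournot: Q = 20.125; Competition: Q = 23

Cournot with 7 identical firms: the symmetric best-response condition is 187 − 24q = 118. Each firm produces q = 2.875, total output Q = 20.125, price P = 126.625.
Competitive firms price at marginal cost: P = 118, giving Q = 23.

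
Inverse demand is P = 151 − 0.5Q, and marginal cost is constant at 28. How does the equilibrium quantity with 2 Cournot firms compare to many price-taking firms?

Cournot: Q = 164; Competition: Q = 246

In a 2-firm Cournot equilibrium, symmetry and the first-order condition give q = (151 − 28)/(1.5) = 82. So Q = 164 and P = 69.
Perfect competition: P = MC = 28, so 151 − 0.5Q = 28 and Q = 246.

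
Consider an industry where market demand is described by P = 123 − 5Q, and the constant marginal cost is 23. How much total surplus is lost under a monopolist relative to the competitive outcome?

Competitive firms price at marginal cost: P = 23, giving Q = 20.
The monopolist equates marginal revenue to marginal cost: 123 − 10Q = 23, so Q = 10. From demand, P = 73.
DWL is the triangle between Q = 10 and Q = 20: ½·(20 − 10)·(73 − 23) = 250.

DWL = 250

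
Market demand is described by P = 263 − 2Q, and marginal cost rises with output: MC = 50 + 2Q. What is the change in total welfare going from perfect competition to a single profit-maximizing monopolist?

TS falls by 630.125

Competitive equilibrium sets price equal to marginal cost: 263 − 2Q = 50 + 2Q, so Q = 53.25 and P = 156.5.
CS = ½·(263 − 156.5)·53.25 = 45369/16; PS = (156.5·53.25 − 50·53.25 − ½·2·53.25²) = 45369/16; TS = 5671.125.
A monopolist chooses Q where MR = MC. MR = 263 − 4Q; setting this equal to 50 + 2Q gives Q = 35.5 and P = 192.
CS = ½·(263 − 192)·35.5 = 1260.25; PS = (192·35.5 − 50·35.5 − ½·2·35.5²) = 3780.75; TS = 5041.
Change in total welfare: 5041 − 5671.125 = −630.125.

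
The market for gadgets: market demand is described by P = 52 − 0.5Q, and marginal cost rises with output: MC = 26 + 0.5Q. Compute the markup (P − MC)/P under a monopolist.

The monopolist equates marginal revenue to marginal cost: 52 − Q = 26 + 0.5Q, so Q = 52/3. From demand, P = 130/3.
Lerner index = (P − MC)/P = (130/3 − 104/3)/(130/3) = 0.2.

Lerner index = 0.2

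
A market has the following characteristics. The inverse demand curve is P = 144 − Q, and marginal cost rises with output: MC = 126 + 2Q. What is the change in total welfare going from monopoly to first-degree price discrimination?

TS rises by 3.375

The monopolist equates marginal revenue to marginal cost: 144 − 2Q = 126 + 2Q, so Q = 4.5. From demand, P = 139.5.
CS = ½·(144 − 139.5)·4.5 = 10.125; PS = (139.5·4.5 − 126·4.5 − ½·2·4.5²) = 40.5; TS = 50.625.
A perfectly discriminating monopolist sells every unit with P(Q) ≥ MC(Q), so output equals the competitive quantity Q = 6. Each buyer pays their reservation price, so CS = 0 and the firm captures all surplus.
TS = 54 (equal to competitive TS).
Change in total welfare: 54 − 50.625 = 3.375.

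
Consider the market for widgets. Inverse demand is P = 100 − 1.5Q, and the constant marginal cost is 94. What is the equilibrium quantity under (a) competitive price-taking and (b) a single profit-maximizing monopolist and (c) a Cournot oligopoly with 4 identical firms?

Competition: Q = 4; Monopoly: Q = 2; Cournot: Q = 3.2

Competitive firms price at marginal cost: P = 94, giving Q = 4.
Monopoly sets MR = MC: 100 − 3Q = 94 ⇒ Q = 2, P = 100 − 1.5·2 = 97.
With 4 symmetric Cournot firms, each firm's FOC gives 100 − 7.5q = 94, so q = 0.8, Q = 4·0.8 = 3.2, and P = 95.2.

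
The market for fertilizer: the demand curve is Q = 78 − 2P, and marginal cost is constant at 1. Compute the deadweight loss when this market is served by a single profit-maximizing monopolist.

Inverting demand: P = 39 − 0.5Q.
Competitive firms price at marginal cost: P = 1, giving Q = 76.
A monopolist chooses Q where MR = MC. MR = 39 − Q; setting this equal to 1 gives Q = 38 and P = 20.
DWL is the triangle between Q = 38 and Q = 76: ½·(76 − 38)·(20 − 1) = 361.

DWL = 361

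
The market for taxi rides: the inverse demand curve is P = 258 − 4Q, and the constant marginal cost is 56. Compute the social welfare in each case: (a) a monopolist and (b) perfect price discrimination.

The monopolist equates marginal revenue to marginal cost: 258 − 8Q = 56, so Q = 25.25. From demand, P = 157.
CS = ½·(258 − 157)·25.25 = 1275.125; PS = (157 − 56)·25.25 = 2550.25; TS = 3825.375.
Under first-degree price discrimination the firm charges each unit its demand price and produces up to where P = MC, i.e. Q = 50.5. Consumer surplus is zero; producer surplus equals total surplus.
TS = 5100.5 (equal to competitive TS).

Monopoly: TS = 3825.375; Perfect PD: TS = 5100.5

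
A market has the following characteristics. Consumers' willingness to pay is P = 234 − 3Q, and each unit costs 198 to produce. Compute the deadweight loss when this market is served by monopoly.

Under competition P = MC = 198, so Q = (234 − 198)/3 = 12.
Monopoly sets MR = MC: 234 − 6Q = 198 ⇒ Q = 6, P = 234 − 3·6 = 216.
DWL is the triangle between Q = 6 and Q = 12: ½·(12 − 6)·(216 − 198) = 54.

DWL = 54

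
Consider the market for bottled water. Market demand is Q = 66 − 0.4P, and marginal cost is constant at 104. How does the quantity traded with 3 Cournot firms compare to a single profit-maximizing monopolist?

Inverting demand: P = 165 − 2.5Q.
Cournot with 3 identical firms: the symmetric best-response condition is 165 − 10q = 104. Each firm produces q = 6.1, total output Q = 18.3, price P = 119.25.
A monopolist chooses Q where MR = MC. MR = 165 − 5Q; setting this equal to 104 gives Q = 12.2 and P = 134.5.

Cournot: Q = 18.3; Monopoly: Q = 12.2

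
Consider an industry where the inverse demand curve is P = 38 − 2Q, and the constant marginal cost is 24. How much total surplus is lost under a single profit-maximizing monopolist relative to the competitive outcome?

Under competition P = MC = 24, so Q = (38 − 24)/2 = 7.
A monopolist chooses Q where MR = MC. MR = 38 − 4Q; setting this equal to 24 gives Q = 3.5 and P = 31.
DWL is the triangle between Q = 3.5 and Q = 7: ½·(7 − 3.5)·(31 − 24) = 12.25.

DWL = 12.25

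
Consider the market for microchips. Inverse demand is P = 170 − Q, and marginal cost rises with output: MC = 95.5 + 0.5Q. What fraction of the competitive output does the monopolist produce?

Q_m/Q_c = 0.6

Monopoly sets MR = MC: 170 − 2Q = 95.5 + 0.5Q ⇒ Q = 29.8, P = 170 − 29.8 = 140.2.
Competitive equilibrium sets price equal to marginal cost: 170 − Q = 95.5 + 0.5Q, so Q = 149/3 and P = 361/3.
Ratio Q_m/Q_c = 29.8/(149/3) = 0.6.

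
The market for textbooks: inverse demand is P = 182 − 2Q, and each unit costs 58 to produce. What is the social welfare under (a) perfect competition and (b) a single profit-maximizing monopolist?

Under competition P = MC = 58, so Q = (182 − 58)/2 = 62.
CS = ½·(182 − 58)·62 = 3844; PS = (58 − 58)·62 = 0; TS = 3844.
Monopoly sets MR = MC: 182 − 4Q = 58 ⇒ Q = 31, P = 182 − 2·31 = 120.
CS = ½·(182 − 120)·31 = 961; PS = (120 − 58)·31 = 1922; TS = 2883.

Competition: TS = 3844; Monopoly: TS = 2883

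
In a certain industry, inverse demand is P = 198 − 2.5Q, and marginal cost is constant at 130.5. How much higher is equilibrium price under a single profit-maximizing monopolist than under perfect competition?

Under competition P = MC = 130.5, so Q = (198 − 130.5)/2.5 = 27.
The monopolist equates marginal revenue to marginal cost: 198 − 5Q = 130.5, so Q = 13.5. From demand, P = 164.25.
Change in equilibrium price: 164.25 − 130.5 = 33.75.

P rises by 33.75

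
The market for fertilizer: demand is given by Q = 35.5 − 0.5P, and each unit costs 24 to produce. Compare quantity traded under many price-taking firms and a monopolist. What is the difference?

Inverting demand: P = 71 − 2Q.
Competitive firms price at marginal cost: P = 24, giving Q = 23.5.
Monopoly sets MR = MC: 71 − 4Q = 24 ⇒ Q = 11.75, P = 71 − 2·11.75 = 47.5.
Change in quantity traded: 11.75 − 23.5 = −11.75.

Quantity traded falls by 11.75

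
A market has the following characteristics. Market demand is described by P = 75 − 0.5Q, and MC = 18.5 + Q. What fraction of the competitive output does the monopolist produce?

The monopolist equates marginal revenue to marginal cost: 75 − Q = 18.5 + Q, so Q = 28.25. From demand, P = 60.875.
Competitive equilibrium sets price equal to marginal cost: 75 − 0.5Q = 18.5 + Q, so Q = 113/3 and P = 337/6.
Ratio Q_m/Q_c = 28.25/(113/3) = 0.75.

Q_m/Q_c = 0.75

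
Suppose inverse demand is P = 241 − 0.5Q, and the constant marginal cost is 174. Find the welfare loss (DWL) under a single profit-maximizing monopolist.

Perfect competition: P = MC = 174, so 241 − 0.5Q = 174 and Q = 134.
The monopolist equates marginal revenue to marginal cost: 241 − Q = 174, so Q = 67. From demand, P = 207.5.
DWL is the triangle between Q = 67 and Q = 134: ½·(134 − 67)·(207.5 − 174) = 1122.25.

DWL = 1122.25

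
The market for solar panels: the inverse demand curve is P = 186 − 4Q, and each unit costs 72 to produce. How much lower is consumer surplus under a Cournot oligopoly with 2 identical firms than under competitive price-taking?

Perfect competition: P = MC = 72, so 186 − 4Q = 72 and Q = 28.5.
CS = ½·(186 − 72)·28.5 = 1624.5.
Cournot with 2 identical firms: the symmetric best-response condition is 186 − 12q = 72. Each firm produces q = 9.5, total output Q = 19, price P = 110.
CS = ½·(186 − 110)·19 = 722.
Change in consumer surplus: 722 − 1624.5 = −902.5.

Consumer surplus falls by 902.5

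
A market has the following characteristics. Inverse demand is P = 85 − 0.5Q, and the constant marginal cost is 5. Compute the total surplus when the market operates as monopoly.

TS = 4800

Monopoly sets MR = MC: 85 − Q = 5 ⇒ Q = 80, P = 85 − 0.5·80 = 45.
CS = ½·(85 − 45)·80 = 1600; PS = (45 − 5)·80 = 3200; TS = 4800.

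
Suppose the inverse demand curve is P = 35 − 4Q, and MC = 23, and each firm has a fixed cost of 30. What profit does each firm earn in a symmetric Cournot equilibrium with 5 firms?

Cournot with 5 identical firms: the symmetric best-response condition is 35 − 24q = 23. Each firm produces q = 0.5, total output Q = 2.5, price P = 25.
Each firm's profit = (25 − 23)·0.5 − 30 = −29.

π_i = −29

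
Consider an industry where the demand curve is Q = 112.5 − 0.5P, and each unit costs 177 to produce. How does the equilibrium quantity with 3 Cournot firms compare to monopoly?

Cournot: Q = 18; Monopoly: Q = 12

Inverting demand: P = 225 − 2Q.
With 3 symmetric Cournot firms, each firm's FOC gives 225 − 8q = 177, so q = 6, Q = 3·6 = 18, and P = 189.
A monopolist chooses Q where MR = MC. MR = 225 − 4Q; setting this equal to 177 gives Q = 12 and P = 201.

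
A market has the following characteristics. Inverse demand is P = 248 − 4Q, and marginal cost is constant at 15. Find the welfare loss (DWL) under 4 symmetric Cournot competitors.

Under competition P = MC = 15, so Q = (248 − 15)/4 = 58.25.
In a 4-firm Cournot equilibrium, symmetry and the first-order condition give q = (248 − 15)/(20) = 11.65. So Q = 46.6 and P = 61.6.
DWL is the triangle between Q = 46.6 and Q = 58.25: ½·(58.25 − 46.6)·(61.6 − 15) = 271.445.

DWL = 271.445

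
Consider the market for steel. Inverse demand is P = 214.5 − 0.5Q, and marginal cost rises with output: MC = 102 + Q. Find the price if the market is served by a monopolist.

Monopoly sets MR = MC: 214.5 − Q = 102 + Q ⇒ Q = 56.25, P = 214.5 − 0.5·56.25 = 186.375.

P = 186.375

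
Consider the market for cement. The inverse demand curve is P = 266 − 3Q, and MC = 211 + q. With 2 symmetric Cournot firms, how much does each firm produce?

q_i = 5.5

Cournot with 2 identical firms: the symmetric best-response condition is 266 − 9q = 211 + q. Each firm produces q = 5.5, total output Q = 11, price P = 233.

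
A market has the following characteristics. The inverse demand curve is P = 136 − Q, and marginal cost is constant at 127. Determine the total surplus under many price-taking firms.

Perfect competition: P = MC = 127, so 136 − Q = 127 and Q = 9.
CS = ½·(136 − 127)·9 = 40.5; PS = (127 − 127)·9 = 0; TS = 40.5.

TS = 40.5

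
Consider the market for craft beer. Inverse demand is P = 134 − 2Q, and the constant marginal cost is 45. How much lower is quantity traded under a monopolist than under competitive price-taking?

Quantity traded falls by 22.25

Under competition P = MC = 45, so Q = (134 − 45)/2 = 44.5.
A monopolist chooses Q where MR = MC. MR = 134 − 4Q; setting this equal to 45 gives Q = 22.25 and P = 89.5.
Change in quantity traded: 22.25 − 44.5 = −22.25.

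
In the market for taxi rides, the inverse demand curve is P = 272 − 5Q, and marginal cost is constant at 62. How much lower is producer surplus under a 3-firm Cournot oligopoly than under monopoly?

The monopolist equates marginal revenue to marginal cost: 272 − 10Q = 62, so Q = 21. From demand, P = 167.
PS = (167 − 62)·21 = 2205.
In a 3-firm Cournot equilibrium, symmetry and the first-order condition give q = (272 − 62)/(20) = 10.5. So Q = 31.5 and P = 114.5.
PS = (114.5 − 62)·31.5 = 1653.75.
Change in producer surplus: 1653.75 − 2205 = −551.25.

PS falls by 551.25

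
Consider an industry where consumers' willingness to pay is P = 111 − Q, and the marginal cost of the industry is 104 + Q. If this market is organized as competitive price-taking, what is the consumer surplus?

CS = 6.125

Competitive equilibrium sets price equal to marginal cost: 111 − Q = 104 + Q, so Q = 3.5 and P = 107.5.
CS = ½·(111 − 107.5)·3.5 = 6.125.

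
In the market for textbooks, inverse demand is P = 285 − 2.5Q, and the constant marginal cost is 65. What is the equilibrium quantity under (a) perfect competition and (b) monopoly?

Competitive firms price at marginal cost: P = 65, giving Q = 88.
A monopolist chooses Q where MR = MC. MR = 285 − 5Q; setting this equal to 65 gives Q = 44 and P = 175.

Competition: Q = 88; Monopoly: Q = 44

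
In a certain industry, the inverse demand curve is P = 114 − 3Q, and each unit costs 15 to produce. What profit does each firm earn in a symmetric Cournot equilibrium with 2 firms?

π_i = 363

In a 2-firm Cournot equilibrium, symmetry and the first-order condition give q = (114 − 15)/(9) = 11. So Q = 22 and P = 48.
Each firm's profit = (48 − 15)·11 = 363.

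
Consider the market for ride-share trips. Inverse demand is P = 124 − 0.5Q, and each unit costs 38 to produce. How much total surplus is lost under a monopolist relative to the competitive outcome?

DWL = 1849

Under competition P = MC = 38, so Q = (124 − 38)/0.5 = 172.
A monopolist chooses Q where MR = MC. MR = 124 − Q; setting this equal to 38 gives Q = 86 and P = 81.
DWL is the triangle between Q = 86 and Q = 172: ½·(172 − 86)·(81 − 38) = 1849.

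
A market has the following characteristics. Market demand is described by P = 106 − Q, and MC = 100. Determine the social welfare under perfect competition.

Perfect competition: P = MC = 100, so 106 − Q = 100 and Q = 6.
CS = ½·(106 − 100)·6 = 18; PS = (100 − 100)·6 = 0; TS = 18.

TS = 18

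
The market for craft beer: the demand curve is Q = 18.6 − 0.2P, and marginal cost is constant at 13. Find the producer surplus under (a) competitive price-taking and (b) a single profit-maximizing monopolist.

Competition: PS = 0; Monopoly: PS = 320

Inverting demand: P = 93 − 5Q.
Perfect competition: P = MC = 13, so 93 − 5Q = 13 and Q = 16.
PS = (13 − 13)·16 = 0.
The monopolist equates marginal revenue to marginal cost: 93 − 10Q = 13, so Q = 8. From demand, P = 53.
PS = (53 − 13)·8 = 320.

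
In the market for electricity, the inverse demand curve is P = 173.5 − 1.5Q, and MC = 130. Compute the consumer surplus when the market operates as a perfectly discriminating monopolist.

CS = 0

Under first-degree price discrimination the firm charges each unit its demand price and produces up to where P = MC, i.e. Q = 29. Consumer surplus is zero; producer surplus equals total surplus.
CS = 0.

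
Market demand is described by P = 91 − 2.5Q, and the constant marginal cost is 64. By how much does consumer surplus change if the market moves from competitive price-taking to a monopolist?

CS falls by 109.35

Under competition P = MC = 64, so Q = (91 − 64)/2.5 = 10.8.
CS = ½·(91 − 64)·10.8 = 145.8.
Monopoly sets MR = MC: 91 − 5Q = 64 ⇒ Q = 5.4, P = 91 − 2.5·5.4 = 77.5.
CS = ½·(91 − 77.5)·5.4 = 36.45.
Change in consumer surplus: 36.45 − 145.8 = −109.35.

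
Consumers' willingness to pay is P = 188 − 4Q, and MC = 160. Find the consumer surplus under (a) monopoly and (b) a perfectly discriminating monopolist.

Monopoly: CS = 24.5; Perfect PD: CS = 0

The monopolist equates marginal revenue to marginal cost: 188 − 8Q = 160, so Q = 3.5. From demand, P = 174.
CS = ½·(188 − 174)·3.5 = 24.5.
Under first-degree price discrimination the firm charges each unit its demand price and produces up to where P = MC, i.e. Q = 7. Consumer surplus is zero; producer surplus equals total surplus.
CS = 0.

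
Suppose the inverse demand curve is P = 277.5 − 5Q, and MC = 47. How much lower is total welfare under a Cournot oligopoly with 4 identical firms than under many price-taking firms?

Competitive firms price at marginal cost: P = 47, giving Q = 46.1.
CS = ½·(277.5 − 47)·46.1 = 5313.025; PS = (47 − 47)·46.1 = 0; TS = 5313.025.
With 4 symmetric Cournot firms, each firm's FOC gives 277.5 − 25q = 47, so q = 9.22, Q = 4·9.22 = 36.88, and P = 93.1.
CS = ½·(277.5 − 93.1)·36.88 = 3400.336; PS = (93.1 − 47)·36.88 = 1700.168; TS = 5100.504.
Change in total welfare: 5100.504 − 5313.025 = −212.521.

TS falls by 212.521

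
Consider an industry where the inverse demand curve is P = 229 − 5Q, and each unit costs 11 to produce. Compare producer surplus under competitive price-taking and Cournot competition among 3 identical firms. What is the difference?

PS rises by 1782.15

Perfect competition: P = MC = 11, so 229 − 5Q = 11 and Q = 43.6.
PS = (11 − 11)·43.6 = 0.
In a 3-firm Cournot equilibrium, symmetry and the first-order condition give q = (229 − 11)/(20) = 10.9. So Q = 32.7 and P = 65.5.
PS = (65.5 − 11)·32.7 = 1782.15.
Change in producer surplus: 1782.15 − 0 = 1782.15.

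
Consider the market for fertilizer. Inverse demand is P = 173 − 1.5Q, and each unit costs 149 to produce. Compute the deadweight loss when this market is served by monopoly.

Perfect competition: P = MC = 149, so 173 − 1.5Q = 149 and Q = 16.
Monopoly sets MR = MC: 173 − 3Q = 149 ⇒ Q = 8, P = 173 − 1.5·8 = 161.
DWL is the triangle between Q = 8 and Q = 16: ½·(16 − 8)·(161 − 149) = 48.

DWL = 48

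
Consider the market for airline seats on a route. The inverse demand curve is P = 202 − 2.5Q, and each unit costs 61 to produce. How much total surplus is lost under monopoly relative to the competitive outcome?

DWL = 994.05

Perfect competition: P = MC = 61, so 202 − 2.5Q = 61 and Q = 56.4.
A monopolist chooses Q where MR = MC. MR = 202 − 5Q; setting this equal to 61 gives Q = 28.2 and P = 131.5.
DWL is the triangle between Q = 28.2 and Q = 56.4: ½·(56.4 − 28.2)·(131.5 − 61) = 994.05.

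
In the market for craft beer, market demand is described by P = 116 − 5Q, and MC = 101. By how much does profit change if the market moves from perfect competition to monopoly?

π rises by 11.25

Under competition P = MC = 101, so Q = (116 − 101)/5 = 3.
Profit = (101 − 101)·3 = 0.
The monopolist equates marginal revenue to marginal cost: 116 − 10Q = 101, so Q = 1.5. From demand, P = 108.5.
Profit = (108.5 − 101)·1.5 = 11.25.
Change in profit: 11.25 − 0 = 11.25.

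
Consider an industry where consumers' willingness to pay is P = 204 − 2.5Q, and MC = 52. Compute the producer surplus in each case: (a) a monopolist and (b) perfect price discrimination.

Monopoly: PS = 2310.4; Perfect PD: PS = 4620.8

Monopoly sets MR = MC: 204 − 5Q = 52 ⇒ Q = 30.4, P = 204 − 2.5·30.4 = 128.
PS = (128 − 52)·30.4 = 2310.4.
Under first-degree price discrimination the firm charges each unit its demand price and produces up to where P = MC, i.e. Q = 60.8. Consumer surplus is zero; producer surplus equals total surplus.
PS = ½·(204 − 52)·60.8 = 4620.8.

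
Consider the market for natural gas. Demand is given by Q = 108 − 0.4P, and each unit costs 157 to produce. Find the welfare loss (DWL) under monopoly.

Inverting demand: P = 270 − 2.5Q.
Competitive firms price at marginal cost: P = 157, giving Q = 45.2.
The monopolist equates marginal revenue to marginal cost: 270 − 5Q = 157, so Q = 22.6. From demand, P = 213.5.
DWL is the triangle between Q = 22.6 and Q = 45.2: ½·(45.2 − 22.6)·(213.5 − 157) = 638.45.

DWL = 638.45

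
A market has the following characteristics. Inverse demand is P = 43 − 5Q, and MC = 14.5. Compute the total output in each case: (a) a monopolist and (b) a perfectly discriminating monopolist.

Monopoly: Q = 2.85; Perfect PD: Q = 5.7

A monopolist chooses Q where MR = MC. MR = 43 − 10Q; setting this equal to 14.5 gives Q = 2.85 and P = 28.75.
Under first-degree price discrimination the firm charges each unit its demand price and produces up to where P = MC, i.e. Q = 5.7. Consumer surplus is zero; producer surplus equals total surplus.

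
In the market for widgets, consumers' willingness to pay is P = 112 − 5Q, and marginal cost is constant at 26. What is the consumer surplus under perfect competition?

Competitive firms price at marginal cost: P = 26, giving Q = 17.2.
CS = ½·(112 − 26)·17.2 = 739.6.

CS = 739.6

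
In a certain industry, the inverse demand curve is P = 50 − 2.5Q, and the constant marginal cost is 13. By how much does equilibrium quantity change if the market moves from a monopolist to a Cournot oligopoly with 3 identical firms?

Equilibrium quantity rises by 3.7

The monopolist equates marginal revenue to marginal cost: 50 − 5Q = 13, so Q = 7.4. From demand, P = 31.5.
With 3 symmetric Cournot firms, each firm's FOC gives 50 − 10q = 13, so q = 3.7, Q = 3·3.7 = 11.1, and P = 22.25.
Change in equilibrium quantity: 11.1 − 7.4 = 3.7.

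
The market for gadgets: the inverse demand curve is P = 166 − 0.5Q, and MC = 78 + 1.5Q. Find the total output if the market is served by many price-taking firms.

Q = 44

Competitive equilibrium sets price equal to marginal cost: 166 − 0.5Q = 78 + 1.5Q, so Q = 44 and P = 144.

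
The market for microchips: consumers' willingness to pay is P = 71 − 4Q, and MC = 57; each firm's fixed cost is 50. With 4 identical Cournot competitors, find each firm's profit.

With 4 symmetric Cournot firms, each firm's FOC gives 71 − 20q = 57, so q = 0.7, Q = 4·0.7 = 2.8, and P = 59.8.
Each firm's profit = (59.8 − 57)·0.7 − 50 = −48.04.

π_i = −48.04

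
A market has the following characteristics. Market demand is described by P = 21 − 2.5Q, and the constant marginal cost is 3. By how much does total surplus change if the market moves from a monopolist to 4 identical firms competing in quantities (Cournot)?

TS rises by 13.608

Monopoly sets MR = MC: 21 − 5Q = 3 ⇒ Q = 3.6, P = 21 − 2.5·3.6 = 12.
CS = ½·(21 − 12)·3.6 = 16.2; PS = (12 − 3)·3.6 = 32.4; TS = 48.6.
In a 4-firm Cournot equilibrium, symmetry and the first-order condition give q = (21 − 3)/(12.5) = 1.44. So Q = 5.76 and P = 6.6.
CS = ½·(21 − 6.6)·5.76 = 41.472; PS = (6.6 − 3)·5.76 = 20.736; TS = 62.208.
Change in total surplus: 62.208 − 48.6 = 13.608.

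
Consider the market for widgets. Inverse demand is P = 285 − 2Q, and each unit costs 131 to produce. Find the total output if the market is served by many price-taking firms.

Perfect competition: P = MC = 131, so 285 − 2Q = 131 and Q = 77.

Q = 77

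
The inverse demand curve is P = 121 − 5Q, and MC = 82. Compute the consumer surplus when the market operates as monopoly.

CS = 38.025

Monopoly sets MR = MC: 121 − 10Q = 82 ⇒ Q = 3.9, P = 121 − 5·3.9 = 101.5.
CS = ½·(121 − 101.5)·3.9 = 38.025.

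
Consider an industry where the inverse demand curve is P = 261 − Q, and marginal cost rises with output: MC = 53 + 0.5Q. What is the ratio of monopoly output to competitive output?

A monopolist chooses Q where MR = MC. MR = 261 − 2Q; setting this equal to 53 + 0.5Q gives Q = 83.2 and P = 177.8.
Under competition P = MC: 261 − Q = 53 + 0.5Q ⇒ Q = 416/3, P = 367/3.
Ratio Q_m/Q_c = 83.2/(416/3) = 0.6.

Q_m/Q_c = 0.6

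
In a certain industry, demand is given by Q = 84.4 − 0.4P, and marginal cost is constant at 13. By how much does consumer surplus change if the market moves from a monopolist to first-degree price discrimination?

Consumer surplus falls by 1960.2

Inverting demand: P = 211 − 2.5Q.
The monopolist equates marginal revenue to marginal cost: 211 − 5Q = 13, so Q = 39.6. From demand, P = 112.
CS = ½·(211 − 112)·39.6 = 1960.2.
A perfectly discriminating monopolist sells every unit with P(Q) ≥ MC(Q), so output equals the competitive quantity Q = 79.2. Each buyer pays their reservation price, so CS = 0 and the firm captures all surplus.
CS = 0.
Change in consumer surplus: 0 − 1960.2 = −1960.2.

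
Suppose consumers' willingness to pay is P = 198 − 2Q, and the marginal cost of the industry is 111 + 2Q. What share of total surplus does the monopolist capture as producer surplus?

PS/TS = 0.75

A monopolist chooses Q where MR = MC. MR = 198 − 4Q; setting this equal to 111 + 2Q gives Q = 14.5 and P = 169.
CS = ½·(198 − 169)·14.5 = 210.25.
PS = P·Q − VC(Q) = 169·14.5 − (111·14.5 + ½·2·14.5²) = 630.75.
Share captured = PS/TS = 630.75/841 = 0.75.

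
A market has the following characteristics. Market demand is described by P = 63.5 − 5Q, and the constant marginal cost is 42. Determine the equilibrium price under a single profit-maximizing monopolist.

Monopoly sets MR = MC: 63.5 − 10Q = 42 ⇒ Q = 2.15, P = 63.5 − 5·2.15 = 52.75.

P = 52.75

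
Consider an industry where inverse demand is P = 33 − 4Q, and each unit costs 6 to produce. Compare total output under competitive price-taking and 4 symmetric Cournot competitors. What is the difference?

Total output falls by 1.35

Under competition P = MC = 6, so Q = (33 − 6)/4 = 6.75.
Cournot with 4 identical firms: the symmetric best-response condition is 33 − 20q = 6. Each firm produces q = 1.35, total output Q = 5.4, price P = 11.4.
Change in total output: 5.4 − 6.75 = −1.35.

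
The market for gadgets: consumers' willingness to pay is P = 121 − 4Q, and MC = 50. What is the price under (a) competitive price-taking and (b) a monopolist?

Perfect competition: P = MC = 50, so 121 − 4Q = 50 and Q = 17.75.
Monopoly sets MR = MC: 121 − 8Q = 50 ⇒ Q = 8.875, P = 121 − 4·8.875 = 85.5.

Competition: P = 50; Monopoly: P = 85.5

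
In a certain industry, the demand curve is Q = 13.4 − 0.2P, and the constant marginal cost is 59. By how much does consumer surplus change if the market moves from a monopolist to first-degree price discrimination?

CS falls by 1.6

Inverting demand: P = 67 − 5Q.
A monopolist chooses Q where MR = MC. MR = 67 − 10Q; setting this equal to 59 gives Q = 0.8 and P = 63.
CS = ½·(67 − 63)·0.8 = 1.6.
With perfect price discrimination, output is the efficient level Q = 1.6 (where demand meets MC), but every buyer pays their willingness to pay: CS = 0 and PS = total surplus.
CS = 0.
Change in consumer surplus: 0 − 1.6 = −1.6.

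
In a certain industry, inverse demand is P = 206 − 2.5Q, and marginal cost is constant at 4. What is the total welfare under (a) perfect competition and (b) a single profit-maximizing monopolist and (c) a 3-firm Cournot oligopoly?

Under competition P = MC = 4, so Q = (206 − 4)/2.5 = 80.8.
CS = ½·(206 − 4)·80.8 = 8160.8; PS = (4 − 4)·80.8 = 0; TS = 8160.8.
A monopolist chooses Q where MR = MC. MR = 206 − 5Q; setting this equal to 4 gives Q = 40.4 and P = 105.
CS = ½·(206 − 105)·40.4 = 2040.2; PS = (105 − 4)·40.4 = 4080.4; TS = 6120.6.
In a 3-firm Cournot equilibrium, symmetry and the first-order condition give q = (206 − 4)/(10) = 20.2. So Q = 60.6 and P = 54.5.
CS = ½·(206 − 54.5)·60.6 = 4590.45; PS = (54.5 − 4)·60.6 = 3060.3; TS = 7650.75.

Competition: TS = 8160.8; Monopoly: TS = 6120.6; Cournot: TS = 7650.75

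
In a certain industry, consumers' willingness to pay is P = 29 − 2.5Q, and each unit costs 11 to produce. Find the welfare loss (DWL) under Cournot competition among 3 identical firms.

DWL = 4.05

Perfect competition: P = MC = 11, so 29 − 2.5Q = 11 and Q = 7.2.
With 3 symmetric Cournot firms, each firm's FOC gives 29 − 10q = 11, so q = 1.8, Q = 3·1.8 = 5.4, and P = 15.5.
DWL is the triangle between Q = 5.4 and Q = 7.2: ½·(7.2 − 5.4)·(15.5 − 11) = 4.05.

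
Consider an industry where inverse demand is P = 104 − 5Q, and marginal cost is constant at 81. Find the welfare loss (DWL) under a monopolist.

DWL = 13.225

Under competition P = MC = 81, so Q = (104 − 81)/5 = 4.6.
The monopolist equates marginal revenue to marginal cost: 104 − 10Q = 81, so Q = 2.3. From demand, P = 92.5.
DWL is the triangle between Q = 2.3 and Q = 4.6: ½·(4.6 − 2.3)·(92.5 − 81) = 13.225.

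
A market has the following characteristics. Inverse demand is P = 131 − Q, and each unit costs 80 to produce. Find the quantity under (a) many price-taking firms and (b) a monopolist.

Under competition P = MC = 80, so Q = (131 − 80)/1 = 51.
A monopolist chooses Q where MR = MC. MR = 131 − 2Q; setting this equal to 80 gives Q = 25.5 and P = 105.5.

Competition: Q = 51; Monopoly: Q = 25.5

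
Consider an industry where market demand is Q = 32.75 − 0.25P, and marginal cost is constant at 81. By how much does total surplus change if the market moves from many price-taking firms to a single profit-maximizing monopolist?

Inverting demand: P = 131 − 4Q.
Competitive firms price at marginal cost: P = 81, giving Q = 12.5.
CS = ½·(131 − 81)·12.5 = 312.5; PS = (81 − 81)·12.5 = 0; TS = 312.5.
A monopolist chooses Q where MR = MC. MR = 131 − 8Q; setting this equal to 81 gives Q = 6.25 and P = 106.
CS = ½·(131 − 106)·6.25 = 78.125; PS = (106 − 81)·6.25 = 156.25; TS = 234.375.
Change in total surplus: 234.375 − 312.5 = −78.125.

Total surplus falls by 78.125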